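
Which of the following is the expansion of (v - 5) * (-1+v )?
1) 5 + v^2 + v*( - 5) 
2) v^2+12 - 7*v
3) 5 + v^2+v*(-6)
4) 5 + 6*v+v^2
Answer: 3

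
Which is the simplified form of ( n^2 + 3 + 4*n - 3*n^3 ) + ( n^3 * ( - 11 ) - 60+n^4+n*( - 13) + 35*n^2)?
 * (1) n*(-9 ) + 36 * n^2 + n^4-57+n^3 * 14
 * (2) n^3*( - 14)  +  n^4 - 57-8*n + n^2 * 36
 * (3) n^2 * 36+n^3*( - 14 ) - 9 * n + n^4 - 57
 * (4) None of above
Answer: 3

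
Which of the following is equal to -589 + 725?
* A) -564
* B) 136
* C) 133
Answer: B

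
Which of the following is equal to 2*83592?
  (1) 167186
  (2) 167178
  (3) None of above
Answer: 3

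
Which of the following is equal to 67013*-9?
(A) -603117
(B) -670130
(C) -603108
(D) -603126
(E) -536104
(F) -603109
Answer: A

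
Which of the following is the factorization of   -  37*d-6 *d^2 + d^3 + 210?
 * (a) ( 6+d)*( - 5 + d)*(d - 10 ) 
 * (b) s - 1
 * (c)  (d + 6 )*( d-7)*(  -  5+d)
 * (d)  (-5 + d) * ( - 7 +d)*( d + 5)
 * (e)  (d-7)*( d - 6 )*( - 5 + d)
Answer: c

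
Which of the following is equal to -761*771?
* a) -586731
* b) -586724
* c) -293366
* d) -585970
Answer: a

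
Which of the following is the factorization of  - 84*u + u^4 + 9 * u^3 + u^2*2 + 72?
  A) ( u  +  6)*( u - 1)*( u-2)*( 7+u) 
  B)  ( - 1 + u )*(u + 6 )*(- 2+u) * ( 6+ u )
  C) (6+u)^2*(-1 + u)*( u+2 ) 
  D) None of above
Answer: B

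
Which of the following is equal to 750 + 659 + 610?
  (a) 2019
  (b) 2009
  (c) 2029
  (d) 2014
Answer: a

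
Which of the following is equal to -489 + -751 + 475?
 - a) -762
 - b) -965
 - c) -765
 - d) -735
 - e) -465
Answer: c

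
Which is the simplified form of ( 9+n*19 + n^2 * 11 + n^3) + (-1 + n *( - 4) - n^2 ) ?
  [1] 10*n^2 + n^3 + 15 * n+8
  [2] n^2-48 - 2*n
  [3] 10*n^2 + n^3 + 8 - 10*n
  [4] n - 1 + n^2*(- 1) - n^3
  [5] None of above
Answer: 1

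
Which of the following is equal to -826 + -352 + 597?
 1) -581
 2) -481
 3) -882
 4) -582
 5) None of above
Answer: 1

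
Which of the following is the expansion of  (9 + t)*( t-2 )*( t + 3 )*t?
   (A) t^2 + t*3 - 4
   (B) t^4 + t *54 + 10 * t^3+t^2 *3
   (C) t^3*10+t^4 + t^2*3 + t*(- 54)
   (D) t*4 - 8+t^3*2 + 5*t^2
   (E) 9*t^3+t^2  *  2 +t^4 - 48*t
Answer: C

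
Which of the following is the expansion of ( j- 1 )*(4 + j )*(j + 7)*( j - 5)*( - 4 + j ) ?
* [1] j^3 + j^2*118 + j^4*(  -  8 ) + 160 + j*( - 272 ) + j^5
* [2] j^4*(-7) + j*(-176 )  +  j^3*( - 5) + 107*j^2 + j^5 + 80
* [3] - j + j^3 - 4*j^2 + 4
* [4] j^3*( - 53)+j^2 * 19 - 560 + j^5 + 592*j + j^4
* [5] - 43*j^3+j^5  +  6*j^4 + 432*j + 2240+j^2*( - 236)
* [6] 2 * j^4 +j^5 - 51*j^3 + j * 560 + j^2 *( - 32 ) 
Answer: 4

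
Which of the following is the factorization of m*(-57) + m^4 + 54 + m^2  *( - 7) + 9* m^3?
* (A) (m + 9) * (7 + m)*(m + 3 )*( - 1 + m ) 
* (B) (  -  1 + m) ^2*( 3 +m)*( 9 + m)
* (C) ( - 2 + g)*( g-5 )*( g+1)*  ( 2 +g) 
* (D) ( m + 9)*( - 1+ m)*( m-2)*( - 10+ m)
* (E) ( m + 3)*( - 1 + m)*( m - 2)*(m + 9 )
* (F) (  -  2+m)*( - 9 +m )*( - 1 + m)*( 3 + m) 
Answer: E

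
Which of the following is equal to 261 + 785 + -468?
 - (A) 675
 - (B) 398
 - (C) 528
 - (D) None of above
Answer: D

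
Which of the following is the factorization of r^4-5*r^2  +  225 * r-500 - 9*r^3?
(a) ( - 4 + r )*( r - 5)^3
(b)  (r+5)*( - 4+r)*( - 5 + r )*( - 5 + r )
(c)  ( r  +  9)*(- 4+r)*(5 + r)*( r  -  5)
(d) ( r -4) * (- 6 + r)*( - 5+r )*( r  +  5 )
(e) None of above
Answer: b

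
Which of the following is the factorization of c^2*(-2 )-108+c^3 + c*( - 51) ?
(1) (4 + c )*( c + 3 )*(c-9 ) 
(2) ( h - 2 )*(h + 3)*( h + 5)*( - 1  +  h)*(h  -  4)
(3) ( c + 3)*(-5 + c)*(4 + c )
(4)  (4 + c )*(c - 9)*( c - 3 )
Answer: 1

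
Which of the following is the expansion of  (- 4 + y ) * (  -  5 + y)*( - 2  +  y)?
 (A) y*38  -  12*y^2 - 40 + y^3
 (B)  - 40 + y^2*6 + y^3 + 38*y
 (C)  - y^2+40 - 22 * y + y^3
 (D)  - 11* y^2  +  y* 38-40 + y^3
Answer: D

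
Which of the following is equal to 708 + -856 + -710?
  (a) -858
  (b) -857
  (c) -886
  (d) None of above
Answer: a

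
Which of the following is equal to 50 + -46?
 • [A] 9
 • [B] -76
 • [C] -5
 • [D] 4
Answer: D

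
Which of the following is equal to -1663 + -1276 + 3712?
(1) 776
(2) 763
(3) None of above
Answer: 3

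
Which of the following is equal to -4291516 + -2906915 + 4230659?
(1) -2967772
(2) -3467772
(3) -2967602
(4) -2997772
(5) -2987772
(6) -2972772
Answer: 1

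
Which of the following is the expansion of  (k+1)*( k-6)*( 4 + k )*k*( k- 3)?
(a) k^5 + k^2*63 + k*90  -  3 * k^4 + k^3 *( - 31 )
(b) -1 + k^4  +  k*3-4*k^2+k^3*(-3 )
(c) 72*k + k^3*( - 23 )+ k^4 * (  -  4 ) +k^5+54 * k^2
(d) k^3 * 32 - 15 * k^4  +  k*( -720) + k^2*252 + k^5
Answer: c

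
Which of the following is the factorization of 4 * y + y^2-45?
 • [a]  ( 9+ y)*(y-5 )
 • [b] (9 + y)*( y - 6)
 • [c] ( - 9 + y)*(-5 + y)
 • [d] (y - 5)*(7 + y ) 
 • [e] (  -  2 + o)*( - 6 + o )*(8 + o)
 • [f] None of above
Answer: a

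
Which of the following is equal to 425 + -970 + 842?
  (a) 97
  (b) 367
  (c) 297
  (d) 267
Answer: c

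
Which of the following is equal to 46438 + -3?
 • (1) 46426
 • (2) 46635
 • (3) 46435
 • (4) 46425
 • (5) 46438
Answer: 3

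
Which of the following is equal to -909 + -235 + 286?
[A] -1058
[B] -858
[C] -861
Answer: B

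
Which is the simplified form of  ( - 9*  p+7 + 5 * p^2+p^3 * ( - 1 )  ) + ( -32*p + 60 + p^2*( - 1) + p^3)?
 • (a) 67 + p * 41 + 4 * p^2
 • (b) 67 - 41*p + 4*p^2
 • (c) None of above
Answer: b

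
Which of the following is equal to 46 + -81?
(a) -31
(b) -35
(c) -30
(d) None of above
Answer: b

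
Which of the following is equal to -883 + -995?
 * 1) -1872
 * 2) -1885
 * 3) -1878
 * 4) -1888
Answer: 3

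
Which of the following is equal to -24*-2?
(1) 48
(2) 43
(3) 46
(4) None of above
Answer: 1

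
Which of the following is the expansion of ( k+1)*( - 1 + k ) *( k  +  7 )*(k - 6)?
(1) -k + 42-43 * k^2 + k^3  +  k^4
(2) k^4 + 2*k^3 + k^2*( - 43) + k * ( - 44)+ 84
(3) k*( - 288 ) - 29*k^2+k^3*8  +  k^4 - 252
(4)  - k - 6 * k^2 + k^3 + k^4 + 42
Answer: 1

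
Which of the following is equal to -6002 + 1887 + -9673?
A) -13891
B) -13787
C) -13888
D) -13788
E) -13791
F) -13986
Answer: D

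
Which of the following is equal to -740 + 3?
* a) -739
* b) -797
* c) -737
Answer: c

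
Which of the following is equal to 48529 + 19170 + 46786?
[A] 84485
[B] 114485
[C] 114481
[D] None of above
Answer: B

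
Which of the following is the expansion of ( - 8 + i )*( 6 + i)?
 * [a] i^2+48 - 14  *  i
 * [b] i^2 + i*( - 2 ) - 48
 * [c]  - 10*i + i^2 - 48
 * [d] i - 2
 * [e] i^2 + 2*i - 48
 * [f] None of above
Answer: b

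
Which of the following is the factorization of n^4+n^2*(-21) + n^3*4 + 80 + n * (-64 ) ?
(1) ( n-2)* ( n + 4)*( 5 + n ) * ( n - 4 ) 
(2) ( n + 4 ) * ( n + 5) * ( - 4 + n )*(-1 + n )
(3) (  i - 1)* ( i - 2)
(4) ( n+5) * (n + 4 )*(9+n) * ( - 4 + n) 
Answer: 2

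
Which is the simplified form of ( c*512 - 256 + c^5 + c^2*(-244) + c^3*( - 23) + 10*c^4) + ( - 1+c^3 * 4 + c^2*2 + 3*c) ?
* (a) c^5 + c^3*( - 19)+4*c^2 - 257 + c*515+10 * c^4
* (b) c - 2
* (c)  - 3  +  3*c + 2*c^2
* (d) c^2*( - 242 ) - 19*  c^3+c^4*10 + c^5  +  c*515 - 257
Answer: d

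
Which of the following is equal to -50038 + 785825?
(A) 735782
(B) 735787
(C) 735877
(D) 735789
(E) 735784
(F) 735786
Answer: B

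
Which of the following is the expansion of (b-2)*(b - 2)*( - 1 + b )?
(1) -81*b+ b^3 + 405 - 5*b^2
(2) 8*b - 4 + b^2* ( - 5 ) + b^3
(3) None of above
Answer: 2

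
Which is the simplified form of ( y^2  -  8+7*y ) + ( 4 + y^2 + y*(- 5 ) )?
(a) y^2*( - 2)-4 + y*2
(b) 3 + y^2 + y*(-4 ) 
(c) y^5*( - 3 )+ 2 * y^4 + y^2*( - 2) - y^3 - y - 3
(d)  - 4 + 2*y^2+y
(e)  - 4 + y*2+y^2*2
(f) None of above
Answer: e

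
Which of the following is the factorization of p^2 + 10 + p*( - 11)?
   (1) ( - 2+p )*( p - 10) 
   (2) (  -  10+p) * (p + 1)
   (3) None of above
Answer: 3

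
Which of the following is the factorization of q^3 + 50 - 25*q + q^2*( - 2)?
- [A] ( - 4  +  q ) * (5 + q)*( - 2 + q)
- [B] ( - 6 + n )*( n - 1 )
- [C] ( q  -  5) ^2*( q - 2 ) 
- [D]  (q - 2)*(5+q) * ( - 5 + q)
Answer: D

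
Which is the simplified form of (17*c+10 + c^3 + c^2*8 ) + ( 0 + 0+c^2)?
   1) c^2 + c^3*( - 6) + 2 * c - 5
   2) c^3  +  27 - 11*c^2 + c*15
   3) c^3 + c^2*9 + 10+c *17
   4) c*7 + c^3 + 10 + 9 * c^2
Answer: 3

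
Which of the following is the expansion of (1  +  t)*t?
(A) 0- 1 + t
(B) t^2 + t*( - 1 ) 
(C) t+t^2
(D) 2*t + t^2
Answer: C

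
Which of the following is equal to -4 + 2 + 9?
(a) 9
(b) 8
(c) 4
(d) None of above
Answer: d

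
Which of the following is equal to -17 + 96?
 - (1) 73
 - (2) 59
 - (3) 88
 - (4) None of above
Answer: 4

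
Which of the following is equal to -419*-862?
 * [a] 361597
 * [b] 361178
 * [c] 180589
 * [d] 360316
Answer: b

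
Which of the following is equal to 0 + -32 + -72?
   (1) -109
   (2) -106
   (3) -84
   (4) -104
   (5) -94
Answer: 4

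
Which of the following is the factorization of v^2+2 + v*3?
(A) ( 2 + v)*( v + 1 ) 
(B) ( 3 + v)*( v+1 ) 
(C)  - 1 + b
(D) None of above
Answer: A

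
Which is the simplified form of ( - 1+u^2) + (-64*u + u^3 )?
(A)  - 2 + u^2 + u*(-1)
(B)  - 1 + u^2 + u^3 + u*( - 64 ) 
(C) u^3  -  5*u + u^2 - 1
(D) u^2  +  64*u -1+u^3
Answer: B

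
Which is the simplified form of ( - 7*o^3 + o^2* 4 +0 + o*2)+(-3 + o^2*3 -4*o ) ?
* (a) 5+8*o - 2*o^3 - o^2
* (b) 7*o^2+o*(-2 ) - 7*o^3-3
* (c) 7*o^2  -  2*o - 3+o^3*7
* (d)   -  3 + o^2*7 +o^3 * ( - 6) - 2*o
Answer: b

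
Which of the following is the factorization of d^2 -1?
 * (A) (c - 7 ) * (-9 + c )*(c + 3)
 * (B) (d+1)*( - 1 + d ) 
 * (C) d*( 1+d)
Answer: B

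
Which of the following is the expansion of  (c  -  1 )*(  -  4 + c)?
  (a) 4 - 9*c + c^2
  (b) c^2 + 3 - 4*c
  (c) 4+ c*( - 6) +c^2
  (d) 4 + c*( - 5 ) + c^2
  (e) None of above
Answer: d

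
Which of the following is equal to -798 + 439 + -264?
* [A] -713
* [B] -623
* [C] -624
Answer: B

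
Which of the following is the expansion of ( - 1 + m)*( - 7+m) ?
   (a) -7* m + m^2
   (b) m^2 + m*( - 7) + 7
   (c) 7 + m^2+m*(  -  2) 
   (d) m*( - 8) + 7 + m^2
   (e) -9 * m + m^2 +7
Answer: d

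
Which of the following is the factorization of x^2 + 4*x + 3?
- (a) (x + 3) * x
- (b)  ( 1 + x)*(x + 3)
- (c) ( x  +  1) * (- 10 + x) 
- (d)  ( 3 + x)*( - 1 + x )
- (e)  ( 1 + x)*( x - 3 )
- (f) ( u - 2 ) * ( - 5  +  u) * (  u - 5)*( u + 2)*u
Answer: b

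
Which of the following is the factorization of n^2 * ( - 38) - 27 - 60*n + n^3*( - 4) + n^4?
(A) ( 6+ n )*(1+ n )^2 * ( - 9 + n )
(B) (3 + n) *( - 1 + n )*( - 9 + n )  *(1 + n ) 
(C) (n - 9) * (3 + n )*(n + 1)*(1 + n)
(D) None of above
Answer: C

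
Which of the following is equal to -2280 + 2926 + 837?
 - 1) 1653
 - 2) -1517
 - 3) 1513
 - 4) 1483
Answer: 4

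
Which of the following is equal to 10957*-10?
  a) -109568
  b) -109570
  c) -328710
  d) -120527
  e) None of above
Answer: b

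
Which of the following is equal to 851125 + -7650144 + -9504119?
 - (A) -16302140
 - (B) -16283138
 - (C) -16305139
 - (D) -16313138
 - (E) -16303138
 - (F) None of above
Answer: E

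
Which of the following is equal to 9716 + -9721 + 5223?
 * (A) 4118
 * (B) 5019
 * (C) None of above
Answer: C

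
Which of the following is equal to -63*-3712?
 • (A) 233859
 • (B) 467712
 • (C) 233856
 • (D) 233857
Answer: C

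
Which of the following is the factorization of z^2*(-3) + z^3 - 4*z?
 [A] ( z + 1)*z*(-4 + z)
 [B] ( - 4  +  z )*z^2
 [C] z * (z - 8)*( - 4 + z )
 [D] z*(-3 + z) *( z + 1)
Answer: A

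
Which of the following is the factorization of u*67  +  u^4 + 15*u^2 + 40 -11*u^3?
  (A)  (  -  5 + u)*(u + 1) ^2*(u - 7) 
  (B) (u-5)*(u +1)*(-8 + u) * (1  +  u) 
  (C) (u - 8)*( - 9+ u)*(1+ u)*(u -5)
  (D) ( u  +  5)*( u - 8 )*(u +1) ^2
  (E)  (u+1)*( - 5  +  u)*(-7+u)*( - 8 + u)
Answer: B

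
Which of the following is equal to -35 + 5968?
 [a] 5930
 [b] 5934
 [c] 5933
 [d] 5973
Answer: c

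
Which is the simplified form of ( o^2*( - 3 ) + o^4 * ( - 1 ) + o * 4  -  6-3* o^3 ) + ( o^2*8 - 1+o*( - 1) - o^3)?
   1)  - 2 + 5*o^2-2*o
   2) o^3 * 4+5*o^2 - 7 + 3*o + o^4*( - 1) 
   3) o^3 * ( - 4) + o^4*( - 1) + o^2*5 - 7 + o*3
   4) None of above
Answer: 3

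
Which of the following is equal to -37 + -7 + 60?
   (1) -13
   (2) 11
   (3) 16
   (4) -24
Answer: 3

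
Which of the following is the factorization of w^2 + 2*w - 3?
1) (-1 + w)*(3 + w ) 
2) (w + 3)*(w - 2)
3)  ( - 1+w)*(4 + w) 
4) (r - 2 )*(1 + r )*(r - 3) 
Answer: 1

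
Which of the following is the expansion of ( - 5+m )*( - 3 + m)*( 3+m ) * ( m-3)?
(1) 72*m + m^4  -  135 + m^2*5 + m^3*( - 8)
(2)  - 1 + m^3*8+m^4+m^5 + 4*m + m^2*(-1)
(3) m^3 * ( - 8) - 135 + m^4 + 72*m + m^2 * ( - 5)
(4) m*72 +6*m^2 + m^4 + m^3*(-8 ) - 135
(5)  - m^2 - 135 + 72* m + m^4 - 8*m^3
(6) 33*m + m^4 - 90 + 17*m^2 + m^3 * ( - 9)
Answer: 4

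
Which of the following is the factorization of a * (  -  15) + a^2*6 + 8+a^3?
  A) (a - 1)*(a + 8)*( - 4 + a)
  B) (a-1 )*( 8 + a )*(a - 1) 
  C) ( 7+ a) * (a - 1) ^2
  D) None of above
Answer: B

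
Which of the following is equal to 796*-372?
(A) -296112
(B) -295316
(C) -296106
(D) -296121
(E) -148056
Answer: A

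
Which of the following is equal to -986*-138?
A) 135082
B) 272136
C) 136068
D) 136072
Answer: C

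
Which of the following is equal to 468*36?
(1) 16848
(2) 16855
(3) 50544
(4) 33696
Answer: 1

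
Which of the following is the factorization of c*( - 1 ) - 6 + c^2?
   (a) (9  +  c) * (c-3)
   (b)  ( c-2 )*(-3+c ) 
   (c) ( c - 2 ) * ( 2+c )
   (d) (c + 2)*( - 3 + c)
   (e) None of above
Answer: d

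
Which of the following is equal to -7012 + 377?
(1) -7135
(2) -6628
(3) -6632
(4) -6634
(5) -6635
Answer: 5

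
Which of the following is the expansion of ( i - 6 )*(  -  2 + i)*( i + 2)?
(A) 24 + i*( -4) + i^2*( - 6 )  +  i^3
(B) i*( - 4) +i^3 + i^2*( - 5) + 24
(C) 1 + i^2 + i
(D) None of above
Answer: A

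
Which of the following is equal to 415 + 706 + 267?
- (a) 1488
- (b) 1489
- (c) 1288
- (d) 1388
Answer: d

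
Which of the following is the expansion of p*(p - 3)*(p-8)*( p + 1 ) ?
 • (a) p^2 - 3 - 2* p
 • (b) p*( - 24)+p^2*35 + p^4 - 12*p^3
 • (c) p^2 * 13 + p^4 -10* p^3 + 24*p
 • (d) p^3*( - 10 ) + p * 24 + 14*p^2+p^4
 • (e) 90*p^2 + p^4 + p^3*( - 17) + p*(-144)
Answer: c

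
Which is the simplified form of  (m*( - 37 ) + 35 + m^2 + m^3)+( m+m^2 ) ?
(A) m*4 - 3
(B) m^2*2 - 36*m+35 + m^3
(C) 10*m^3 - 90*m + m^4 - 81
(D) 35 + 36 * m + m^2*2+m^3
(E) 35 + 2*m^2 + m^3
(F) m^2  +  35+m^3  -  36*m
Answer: B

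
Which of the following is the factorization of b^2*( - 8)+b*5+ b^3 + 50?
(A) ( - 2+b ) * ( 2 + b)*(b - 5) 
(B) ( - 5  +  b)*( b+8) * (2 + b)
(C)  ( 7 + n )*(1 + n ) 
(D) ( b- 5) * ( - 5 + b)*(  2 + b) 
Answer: D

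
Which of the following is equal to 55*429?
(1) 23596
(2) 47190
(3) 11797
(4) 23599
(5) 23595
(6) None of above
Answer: 5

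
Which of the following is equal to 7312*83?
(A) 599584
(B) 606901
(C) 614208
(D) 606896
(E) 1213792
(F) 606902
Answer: D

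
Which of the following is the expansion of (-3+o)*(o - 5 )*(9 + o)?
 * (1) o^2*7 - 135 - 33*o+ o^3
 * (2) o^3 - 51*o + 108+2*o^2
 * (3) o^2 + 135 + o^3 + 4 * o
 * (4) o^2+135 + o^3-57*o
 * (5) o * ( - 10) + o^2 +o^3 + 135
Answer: 4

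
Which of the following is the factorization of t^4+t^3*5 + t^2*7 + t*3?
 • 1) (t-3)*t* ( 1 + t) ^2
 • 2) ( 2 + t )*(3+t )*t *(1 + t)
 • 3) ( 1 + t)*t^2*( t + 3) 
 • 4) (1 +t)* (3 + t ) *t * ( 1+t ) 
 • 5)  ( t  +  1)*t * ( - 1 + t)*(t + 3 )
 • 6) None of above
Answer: 4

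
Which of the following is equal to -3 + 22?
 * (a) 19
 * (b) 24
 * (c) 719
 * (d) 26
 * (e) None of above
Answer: a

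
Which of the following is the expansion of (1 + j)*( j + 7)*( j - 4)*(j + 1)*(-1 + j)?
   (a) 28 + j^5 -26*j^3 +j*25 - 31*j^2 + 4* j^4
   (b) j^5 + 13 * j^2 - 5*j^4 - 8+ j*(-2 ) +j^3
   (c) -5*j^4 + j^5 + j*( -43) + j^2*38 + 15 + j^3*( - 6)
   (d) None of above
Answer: d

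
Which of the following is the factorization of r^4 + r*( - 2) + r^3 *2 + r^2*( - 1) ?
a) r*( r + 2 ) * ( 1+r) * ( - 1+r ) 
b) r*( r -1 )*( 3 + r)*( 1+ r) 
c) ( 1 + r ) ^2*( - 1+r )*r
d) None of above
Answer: a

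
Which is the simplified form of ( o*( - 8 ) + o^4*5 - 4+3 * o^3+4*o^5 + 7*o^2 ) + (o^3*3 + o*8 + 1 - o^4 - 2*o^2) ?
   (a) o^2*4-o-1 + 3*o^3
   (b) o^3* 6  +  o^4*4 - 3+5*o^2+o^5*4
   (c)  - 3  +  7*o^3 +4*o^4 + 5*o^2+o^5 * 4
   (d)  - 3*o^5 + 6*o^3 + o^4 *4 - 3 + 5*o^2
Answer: b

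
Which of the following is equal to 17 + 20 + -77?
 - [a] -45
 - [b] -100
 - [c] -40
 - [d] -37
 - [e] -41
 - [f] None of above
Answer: c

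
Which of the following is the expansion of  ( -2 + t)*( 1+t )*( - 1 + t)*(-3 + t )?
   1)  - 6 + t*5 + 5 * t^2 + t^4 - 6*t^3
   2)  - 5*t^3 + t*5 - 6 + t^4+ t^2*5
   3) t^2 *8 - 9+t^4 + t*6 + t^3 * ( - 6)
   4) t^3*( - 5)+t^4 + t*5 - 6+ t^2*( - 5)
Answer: 2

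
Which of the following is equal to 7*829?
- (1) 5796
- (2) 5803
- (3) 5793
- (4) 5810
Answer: 2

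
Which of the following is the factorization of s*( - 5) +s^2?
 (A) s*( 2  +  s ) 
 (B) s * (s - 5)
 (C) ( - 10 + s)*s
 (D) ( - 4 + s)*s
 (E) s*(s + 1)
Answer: B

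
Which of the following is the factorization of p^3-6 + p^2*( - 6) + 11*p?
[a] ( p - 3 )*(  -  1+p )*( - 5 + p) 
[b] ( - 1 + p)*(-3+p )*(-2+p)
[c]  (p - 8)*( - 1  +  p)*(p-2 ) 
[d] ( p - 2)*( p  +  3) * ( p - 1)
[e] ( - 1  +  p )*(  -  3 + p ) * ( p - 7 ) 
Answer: b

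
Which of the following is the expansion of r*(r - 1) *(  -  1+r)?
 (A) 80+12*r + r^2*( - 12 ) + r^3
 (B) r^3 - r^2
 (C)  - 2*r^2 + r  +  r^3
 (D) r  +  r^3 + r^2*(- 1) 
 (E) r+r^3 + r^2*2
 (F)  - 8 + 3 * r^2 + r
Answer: C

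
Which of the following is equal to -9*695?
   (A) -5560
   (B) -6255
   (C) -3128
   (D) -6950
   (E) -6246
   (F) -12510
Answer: B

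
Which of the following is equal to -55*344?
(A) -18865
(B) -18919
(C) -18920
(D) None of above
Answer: C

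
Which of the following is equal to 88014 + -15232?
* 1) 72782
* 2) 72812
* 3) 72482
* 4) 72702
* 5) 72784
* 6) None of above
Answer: 1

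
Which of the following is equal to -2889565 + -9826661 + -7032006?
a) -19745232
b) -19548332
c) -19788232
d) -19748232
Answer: d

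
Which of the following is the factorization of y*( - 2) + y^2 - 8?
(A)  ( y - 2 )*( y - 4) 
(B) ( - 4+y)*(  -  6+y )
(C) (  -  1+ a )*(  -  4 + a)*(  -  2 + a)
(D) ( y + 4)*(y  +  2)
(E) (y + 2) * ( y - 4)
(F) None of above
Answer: E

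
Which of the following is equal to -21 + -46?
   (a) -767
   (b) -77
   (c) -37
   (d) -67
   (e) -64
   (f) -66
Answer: d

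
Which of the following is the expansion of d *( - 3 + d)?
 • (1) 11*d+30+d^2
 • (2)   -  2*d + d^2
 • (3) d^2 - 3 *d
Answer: 3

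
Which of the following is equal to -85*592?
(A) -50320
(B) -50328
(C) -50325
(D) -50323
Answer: A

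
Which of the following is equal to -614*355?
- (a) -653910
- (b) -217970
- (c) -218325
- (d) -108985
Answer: b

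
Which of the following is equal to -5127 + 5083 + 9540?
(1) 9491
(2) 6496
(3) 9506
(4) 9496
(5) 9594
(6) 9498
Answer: 4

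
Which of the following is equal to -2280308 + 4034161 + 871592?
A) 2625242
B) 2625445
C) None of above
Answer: B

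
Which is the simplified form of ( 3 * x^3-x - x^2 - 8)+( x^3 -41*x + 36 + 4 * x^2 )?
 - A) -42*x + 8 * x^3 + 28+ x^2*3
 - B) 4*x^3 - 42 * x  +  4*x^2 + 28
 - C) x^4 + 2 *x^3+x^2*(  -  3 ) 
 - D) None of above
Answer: D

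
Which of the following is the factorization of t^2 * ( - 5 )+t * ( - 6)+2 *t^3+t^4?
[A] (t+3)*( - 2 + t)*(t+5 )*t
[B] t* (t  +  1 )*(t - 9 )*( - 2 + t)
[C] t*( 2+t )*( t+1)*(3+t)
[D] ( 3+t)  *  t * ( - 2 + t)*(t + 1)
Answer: D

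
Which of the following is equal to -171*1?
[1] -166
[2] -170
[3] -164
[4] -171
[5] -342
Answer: 4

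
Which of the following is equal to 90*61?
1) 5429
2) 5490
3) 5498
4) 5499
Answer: 2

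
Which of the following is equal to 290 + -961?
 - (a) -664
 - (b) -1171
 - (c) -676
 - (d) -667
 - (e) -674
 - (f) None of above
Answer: f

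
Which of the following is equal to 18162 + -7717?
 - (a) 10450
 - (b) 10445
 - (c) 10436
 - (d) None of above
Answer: b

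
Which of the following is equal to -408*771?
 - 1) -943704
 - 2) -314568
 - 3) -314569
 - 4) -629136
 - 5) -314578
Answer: 2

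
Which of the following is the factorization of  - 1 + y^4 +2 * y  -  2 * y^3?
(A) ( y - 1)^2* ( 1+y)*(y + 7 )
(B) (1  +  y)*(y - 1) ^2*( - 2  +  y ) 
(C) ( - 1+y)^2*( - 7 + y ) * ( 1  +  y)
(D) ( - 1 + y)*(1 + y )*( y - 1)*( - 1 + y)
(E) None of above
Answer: D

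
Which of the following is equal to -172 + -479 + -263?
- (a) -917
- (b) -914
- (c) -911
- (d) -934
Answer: b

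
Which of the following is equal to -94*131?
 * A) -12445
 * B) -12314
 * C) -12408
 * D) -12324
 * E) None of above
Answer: B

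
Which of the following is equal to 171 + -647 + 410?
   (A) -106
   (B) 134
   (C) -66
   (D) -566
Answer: C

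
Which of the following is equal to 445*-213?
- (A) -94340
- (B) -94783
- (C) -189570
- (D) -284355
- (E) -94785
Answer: E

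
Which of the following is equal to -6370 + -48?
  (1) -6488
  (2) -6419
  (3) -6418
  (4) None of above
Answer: 3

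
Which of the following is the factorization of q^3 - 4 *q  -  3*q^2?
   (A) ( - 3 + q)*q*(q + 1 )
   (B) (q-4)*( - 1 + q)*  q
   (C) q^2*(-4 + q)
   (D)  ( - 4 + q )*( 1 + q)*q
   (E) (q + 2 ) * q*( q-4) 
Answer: D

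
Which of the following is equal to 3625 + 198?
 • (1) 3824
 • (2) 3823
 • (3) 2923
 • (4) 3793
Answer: 2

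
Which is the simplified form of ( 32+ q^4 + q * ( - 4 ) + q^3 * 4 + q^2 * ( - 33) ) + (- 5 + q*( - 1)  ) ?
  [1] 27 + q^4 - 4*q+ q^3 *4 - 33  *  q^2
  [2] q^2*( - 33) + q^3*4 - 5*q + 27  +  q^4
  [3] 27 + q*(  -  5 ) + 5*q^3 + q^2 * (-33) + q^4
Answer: 2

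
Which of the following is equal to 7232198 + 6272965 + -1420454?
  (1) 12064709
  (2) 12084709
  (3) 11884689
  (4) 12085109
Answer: 2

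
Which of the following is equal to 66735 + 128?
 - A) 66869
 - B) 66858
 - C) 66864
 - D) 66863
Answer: D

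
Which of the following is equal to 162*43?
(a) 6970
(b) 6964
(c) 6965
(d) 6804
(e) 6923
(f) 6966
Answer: f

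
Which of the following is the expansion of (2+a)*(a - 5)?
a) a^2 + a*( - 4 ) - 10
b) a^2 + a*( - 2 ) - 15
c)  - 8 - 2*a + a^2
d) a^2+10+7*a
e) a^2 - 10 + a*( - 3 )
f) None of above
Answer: e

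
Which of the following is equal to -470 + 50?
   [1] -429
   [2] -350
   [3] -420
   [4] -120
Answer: 3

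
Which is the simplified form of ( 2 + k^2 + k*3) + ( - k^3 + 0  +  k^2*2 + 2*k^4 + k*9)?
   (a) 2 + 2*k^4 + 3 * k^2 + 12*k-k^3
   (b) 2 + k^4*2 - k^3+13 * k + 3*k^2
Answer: a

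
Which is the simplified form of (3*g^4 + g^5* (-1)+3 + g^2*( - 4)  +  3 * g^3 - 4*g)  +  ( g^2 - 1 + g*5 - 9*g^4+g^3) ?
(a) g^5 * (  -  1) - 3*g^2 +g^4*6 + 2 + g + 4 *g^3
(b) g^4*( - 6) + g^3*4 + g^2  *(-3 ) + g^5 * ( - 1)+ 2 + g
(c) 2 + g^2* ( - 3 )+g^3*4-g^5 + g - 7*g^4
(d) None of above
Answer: b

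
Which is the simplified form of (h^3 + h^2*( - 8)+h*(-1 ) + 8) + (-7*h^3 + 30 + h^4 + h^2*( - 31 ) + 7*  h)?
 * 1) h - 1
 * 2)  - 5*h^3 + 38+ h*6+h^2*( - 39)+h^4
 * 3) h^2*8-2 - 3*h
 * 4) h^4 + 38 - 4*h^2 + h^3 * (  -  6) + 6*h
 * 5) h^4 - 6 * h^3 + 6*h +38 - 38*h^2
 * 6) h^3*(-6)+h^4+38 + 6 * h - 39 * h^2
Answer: 6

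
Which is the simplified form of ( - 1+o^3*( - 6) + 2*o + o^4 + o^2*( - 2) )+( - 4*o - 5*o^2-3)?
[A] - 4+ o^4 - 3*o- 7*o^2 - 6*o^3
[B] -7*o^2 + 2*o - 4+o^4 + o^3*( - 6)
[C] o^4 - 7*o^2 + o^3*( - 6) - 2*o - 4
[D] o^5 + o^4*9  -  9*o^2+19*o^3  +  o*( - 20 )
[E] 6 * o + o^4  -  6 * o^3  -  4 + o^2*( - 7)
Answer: C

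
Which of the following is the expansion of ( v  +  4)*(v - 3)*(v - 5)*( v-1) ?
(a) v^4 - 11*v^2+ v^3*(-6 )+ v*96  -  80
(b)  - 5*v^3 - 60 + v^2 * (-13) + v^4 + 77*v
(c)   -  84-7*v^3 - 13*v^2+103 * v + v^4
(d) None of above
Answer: b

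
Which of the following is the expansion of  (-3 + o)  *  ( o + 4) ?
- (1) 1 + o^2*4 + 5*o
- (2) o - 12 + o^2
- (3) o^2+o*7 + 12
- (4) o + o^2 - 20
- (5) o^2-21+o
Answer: 2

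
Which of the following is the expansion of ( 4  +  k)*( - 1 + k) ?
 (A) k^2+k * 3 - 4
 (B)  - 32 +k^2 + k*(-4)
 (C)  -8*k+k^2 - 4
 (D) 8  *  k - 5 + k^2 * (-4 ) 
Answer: A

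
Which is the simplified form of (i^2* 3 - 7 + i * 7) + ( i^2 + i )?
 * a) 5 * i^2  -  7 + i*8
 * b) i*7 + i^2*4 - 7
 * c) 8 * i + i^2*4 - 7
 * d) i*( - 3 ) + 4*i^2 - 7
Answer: c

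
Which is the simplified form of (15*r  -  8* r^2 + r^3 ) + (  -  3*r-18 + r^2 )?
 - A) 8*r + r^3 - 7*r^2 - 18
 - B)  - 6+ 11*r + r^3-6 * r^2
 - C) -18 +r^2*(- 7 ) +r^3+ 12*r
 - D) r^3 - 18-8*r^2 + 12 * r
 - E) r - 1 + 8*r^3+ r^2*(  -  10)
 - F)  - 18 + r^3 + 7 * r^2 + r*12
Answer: C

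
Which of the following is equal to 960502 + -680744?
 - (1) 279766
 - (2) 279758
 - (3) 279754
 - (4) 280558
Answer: 2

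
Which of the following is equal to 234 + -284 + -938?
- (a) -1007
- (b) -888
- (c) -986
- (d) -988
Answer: d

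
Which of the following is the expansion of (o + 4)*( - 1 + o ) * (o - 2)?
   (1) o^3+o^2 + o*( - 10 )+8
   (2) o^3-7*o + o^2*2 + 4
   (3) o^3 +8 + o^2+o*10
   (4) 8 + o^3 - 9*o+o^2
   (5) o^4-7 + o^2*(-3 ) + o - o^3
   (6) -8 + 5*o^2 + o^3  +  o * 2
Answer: 1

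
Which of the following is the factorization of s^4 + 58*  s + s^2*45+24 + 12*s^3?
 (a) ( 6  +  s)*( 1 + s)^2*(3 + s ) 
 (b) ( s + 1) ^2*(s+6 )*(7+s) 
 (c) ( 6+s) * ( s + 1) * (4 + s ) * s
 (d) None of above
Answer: d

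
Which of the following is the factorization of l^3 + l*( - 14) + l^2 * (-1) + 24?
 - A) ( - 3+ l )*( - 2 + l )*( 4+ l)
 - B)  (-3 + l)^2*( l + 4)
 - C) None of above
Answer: A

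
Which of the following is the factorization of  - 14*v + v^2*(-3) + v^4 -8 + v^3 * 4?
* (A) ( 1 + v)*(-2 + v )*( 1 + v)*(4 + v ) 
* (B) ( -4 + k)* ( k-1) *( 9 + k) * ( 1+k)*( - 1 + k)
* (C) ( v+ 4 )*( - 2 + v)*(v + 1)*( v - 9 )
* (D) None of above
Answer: A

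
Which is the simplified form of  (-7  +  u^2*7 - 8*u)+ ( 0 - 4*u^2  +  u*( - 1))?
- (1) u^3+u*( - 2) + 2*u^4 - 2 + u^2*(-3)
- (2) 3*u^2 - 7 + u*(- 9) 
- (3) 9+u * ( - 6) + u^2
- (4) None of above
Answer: 2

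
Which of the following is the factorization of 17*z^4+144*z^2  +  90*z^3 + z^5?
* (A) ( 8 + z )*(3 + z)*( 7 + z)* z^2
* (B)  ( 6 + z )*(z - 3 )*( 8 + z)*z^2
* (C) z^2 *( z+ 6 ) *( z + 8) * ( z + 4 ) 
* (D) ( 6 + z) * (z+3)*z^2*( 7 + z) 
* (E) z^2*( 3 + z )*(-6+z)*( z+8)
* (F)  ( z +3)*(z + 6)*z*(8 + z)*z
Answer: F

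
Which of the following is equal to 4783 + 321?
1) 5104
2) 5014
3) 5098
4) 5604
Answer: 1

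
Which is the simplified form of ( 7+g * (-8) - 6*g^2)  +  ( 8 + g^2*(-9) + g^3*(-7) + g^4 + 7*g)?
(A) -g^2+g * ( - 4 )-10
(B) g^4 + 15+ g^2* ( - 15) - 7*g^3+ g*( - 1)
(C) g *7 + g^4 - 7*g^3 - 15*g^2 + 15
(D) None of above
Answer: B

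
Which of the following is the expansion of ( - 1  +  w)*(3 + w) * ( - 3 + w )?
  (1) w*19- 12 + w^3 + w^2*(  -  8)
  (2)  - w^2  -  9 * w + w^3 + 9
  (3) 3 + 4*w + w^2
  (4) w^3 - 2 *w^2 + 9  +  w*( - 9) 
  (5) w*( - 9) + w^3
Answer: 2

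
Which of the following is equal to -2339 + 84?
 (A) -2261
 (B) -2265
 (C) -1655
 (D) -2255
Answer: D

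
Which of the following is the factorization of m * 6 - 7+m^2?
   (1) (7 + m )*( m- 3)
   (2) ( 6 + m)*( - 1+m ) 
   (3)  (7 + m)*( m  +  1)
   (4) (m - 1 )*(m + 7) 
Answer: 4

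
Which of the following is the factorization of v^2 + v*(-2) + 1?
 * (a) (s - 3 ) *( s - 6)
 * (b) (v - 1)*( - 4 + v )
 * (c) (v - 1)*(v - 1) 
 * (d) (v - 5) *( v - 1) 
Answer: c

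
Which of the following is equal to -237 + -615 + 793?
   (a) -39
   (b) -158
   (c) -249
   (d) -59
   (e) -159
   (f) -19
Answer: d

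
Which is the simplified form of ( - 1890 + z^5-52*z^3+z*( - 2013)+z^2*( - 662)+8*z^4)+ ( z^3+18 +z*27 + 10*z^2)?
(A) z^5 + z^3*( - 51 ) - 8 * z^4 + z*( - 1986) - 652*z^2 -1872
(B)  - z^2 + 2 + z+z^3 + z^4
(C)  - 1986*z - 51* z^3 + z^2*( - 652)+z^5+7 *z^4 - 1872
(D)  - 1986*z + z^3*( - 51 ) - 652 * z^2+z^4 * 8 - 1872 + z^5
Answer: D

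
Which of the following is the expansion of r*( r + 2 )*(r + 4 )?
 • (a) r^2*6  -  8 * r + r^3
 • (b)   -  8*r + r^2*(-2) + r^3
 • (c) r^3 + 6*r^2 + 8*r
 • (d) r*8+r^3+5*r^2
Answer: c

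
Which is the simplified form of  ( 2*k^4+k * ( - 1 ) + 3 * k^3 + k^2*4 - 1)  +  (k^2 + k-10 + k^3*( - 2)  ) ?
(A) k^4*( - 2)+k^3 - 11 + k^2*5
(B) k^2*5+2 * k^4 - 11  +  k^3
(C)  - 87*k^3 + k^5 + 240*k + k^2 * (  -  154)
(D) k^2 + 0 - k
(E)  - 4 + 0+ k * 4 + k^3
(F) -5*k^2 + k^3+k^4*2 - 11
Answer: B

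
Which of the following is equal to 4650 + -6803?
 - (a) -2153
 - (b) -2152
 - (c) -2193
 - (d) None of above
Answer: a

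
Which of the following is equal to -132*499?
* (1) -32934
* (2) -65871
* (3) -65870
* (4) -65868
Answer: 4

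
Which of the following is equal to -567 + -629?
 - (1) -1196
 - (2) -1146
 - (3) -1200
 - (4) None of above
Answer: 1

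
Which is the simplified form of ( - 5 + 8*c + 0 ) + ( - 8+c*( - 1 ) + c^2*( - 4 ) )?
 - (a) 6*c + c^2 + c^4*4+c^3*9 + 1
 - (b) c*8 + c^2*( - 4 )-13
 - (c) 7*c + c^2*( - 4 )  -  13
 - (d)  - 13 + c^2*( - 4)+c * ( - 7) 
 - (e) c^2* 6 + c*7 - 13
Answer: c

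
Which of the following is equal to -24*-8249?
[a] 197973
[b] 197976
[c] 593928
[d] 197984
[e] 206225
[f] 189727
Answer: b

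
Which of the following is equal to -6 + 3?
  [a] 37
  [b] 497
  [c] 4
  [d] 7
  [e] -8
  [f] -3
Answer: f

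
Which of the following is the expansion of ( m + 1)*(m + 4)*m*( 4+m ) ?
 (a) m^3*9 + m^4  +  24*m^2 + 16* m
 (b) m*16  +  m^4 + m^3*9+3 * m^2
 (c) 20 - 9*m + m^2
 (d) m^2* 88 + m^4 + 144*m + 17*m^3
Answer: a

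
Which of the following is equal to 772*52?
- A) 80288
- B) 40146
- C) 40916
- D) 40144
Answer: D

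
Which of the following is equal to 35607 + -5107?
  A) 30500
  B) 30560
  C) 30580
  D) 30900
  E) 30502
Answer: A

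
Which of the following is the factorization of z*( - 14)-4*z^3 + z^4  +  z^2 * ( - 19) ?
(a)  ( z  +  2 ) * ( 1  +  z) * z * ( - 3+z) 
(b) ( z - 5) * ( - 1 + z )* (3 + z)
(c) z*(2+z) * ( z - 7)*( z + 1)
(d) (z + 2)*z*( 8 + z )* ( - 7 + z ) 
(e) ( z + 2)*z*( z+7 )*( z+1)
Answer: c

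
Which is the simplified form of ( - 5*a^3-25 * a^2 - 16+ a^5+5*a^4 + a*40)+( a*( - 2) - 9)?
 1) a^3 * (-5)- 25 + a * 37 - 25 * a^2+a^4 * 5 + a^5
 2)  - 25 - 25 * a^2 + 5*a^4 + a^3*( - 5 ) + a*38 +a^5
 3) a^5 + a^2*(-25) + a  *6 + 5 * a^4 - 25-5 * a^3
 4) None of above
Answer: 2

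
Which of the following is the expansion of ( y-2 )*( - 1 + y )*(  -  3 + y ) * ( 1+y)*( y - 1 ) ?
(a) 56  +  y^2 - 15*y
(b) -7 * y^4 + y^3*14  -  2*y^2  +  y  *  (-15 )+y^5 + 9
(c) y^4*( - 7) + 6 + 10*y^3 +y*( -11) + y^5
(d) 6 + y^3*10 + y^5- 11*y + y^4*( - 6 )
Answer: d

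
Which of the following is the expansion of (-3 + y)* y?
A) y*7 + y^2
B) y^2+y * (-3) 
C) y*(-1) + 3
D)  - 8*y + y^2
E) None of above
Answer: B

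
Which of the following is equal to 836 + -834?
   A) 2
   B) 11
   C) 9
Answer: A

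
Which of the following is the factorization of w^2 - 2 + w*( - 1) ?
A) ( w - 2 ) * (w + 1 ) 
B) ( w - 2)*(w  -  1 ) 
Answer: A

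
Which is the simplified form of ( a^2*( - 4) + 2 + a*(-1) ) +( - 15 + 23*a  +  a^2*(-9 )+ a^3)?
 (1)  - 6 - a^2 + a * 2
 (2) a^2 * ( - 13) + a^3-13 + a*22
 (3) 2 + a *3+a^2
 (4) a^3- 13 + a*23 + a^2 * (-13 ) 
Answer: 2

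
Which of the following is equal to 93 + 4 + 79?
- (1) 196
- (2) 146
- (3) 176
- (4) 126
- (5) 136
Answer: 3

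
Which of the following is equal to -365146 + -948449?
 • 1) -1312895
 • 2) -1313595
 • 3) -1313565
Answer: 2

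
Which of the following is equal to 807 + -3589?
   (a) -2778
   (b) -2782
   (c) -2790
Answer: b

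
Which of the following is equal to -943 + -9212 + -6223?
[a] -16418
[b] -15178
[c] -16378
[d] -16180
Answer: c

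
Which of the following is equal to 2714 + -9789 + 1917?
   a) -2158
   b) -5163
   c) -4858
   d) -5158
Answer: d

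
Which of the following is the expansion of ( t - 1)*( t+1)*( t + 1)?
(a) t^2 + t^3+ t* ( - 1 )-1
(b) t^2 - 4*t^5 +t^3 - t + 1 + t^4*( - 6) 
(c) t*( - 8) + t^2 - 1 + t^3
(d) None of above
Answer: a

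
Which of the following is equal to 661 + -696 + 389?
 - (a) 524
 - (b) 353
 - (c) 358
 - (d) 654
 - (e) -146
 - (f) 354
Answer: f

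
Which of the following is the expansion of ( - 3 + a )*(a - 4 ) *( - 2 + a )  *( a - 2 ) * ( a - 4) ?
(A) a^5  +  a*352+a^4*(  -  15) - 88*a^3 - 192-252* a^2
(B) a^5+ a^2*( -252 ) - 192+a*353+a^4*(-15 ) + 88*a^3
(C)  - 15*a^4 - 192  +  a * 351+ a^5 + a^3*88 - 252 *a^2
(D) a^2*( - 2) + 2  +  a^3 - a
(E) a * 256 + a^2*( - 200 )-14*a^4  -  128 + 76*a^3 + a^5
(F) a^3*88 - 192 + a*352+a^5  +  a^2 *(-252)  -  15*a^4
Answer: F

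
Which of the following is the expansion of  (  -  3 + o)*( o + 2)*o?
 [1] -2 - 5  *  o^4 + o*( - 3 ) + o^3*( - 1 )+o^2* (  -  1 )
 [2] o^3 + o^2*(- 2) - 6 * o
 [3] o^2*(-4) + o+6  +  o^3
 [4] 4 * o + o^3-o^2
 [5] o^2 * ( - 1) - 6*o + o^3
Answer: 5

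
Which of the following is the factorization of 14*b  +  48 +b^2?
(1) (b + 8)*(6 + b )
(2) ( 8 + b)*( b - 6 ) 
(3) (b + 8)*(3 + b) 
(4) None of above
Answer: 1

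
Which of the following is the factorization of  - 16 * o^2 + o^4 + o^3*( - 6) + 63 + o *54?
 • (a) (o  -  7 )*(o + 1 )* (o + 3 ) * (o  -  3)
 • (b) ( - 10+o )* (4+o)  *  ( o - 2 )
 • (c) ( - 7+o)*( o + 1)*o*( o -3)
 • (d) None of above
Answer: a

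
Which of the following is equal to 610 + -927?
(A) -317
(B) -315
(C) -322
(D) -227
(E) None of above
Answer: A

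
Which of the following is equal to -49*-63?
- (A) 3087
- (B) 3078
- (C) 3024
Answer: A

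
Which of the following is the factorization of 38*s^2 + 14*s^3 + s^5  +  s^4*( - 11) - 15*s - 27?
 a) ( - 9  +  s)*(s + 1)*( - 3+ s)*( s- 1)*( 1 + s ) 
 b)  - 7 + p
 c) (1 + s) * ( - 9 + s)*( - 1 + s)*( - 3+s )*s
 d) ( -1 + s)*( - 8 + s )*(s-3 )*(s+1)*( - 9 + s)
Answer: a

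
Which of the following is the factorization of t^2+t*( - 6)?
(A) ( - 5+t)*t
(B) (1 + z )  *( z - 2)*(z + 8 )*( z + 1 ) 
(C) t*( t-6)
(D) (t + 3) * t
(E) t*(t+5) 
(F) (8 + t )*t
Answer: C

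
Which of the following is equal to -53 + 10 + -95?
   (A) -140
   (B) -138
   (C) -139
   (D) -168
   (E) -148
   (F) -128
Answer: B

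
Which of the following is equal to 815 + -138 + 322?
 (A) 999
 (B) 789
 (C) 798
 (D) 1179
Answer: A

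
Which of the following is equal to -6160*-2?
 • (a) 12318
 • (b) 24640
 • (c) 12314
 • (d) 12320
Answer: d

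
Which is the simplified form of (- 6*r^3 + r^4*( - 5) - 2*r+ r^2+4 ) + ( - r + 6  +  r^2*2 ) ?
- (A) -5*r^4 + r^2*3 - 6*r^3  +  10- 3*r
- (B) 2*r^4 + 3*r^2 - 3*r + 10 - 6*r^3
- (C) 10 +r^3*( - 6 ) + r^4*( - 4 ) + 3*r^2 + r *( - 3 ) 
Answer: A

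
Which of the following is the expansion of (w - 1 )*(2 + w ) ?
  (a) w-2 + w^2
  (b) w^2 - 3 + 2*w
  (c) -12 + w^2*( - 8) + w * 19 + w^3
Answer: a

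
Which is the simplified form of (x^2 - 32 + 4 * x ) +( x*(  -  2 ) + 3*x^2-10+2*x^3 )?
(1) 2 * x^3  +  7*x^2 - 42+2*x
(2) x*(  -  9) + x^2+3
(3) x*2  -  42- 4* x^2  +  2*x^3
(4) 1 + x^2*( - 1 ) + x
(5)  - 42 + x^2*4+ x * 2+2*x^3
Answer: 5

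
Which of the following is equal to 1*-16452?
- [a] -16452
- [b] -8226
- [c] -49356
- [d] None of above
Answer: a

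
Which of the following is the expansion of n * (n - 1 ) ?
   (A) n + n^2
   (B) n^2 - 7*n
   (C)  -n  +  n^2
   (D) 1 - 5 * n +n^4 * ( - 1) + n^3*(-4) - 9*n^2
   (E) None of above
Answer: C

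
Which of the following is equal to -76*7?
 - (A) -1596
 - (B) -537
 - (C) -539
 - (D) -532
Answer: D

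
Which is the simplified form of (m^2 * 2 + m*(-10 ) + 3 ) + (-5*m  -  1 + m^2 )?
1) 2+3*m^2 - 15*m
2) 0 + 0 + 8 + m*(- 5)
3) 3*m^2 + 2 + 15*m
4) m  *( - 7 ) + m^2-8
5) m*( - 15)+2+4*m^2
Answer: 1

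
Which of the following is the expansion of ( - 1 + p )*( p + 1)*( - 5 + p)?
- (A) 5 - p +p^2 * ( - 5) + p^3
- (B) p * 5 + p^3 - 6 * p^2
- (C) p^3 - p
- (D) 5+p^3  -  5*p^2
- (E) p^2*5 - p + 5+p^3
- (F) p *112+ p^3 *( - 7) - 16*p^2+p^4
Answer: A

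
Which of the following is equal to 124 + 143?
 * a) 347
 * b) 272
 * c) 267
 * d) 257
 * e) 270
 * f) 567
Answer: c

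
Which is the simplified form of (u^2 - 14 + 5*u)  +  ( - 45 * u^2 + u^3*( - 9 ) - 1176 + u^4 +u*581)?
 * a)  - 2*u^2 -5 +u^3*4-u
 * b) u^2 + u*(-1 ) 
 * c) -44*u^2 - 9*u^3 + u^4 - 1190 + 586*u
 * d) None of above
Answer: c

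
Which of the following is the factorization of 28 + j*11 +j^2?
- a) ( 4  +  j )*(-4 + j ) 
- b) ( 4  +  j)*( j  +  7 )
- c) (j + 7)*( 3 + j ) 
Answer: b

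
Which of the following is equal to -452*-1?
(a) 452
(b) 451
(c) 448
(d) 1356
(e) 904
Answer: a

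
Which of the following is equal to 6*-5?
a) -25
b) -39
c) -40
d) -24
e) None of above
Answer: e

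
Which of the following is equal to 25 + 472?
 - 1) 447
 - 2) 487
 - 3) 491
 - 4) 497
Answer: 4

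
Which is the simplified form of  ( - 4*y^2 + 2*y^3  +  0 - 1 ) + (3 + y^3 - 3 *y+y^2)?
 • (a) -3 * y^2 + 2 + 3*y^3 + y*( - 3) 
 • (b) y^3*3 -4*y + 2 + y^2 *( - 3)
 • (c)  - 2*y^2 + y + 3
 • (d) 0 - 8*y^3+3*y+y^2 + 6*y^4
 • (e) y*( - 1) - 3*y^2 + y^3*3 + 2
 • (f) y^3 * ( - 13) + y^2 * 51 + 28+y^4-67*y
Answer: a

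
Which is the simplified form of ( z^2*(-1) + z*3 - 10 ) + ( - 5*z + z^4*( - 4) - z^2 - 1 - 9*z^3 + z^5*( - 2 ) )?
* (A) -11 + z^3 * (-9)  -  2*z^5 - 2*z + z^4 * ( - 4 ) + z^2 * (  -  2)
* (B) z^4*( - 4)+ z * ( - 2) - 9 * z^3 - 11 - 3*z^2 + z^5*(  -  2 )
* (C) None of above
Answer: A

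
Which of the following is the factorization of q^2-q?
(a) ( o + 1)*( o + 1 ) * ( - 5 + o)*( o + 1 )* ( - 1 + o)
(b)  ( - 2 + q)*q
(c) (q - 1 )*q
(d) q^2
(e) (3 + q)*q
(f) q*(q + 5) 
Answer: c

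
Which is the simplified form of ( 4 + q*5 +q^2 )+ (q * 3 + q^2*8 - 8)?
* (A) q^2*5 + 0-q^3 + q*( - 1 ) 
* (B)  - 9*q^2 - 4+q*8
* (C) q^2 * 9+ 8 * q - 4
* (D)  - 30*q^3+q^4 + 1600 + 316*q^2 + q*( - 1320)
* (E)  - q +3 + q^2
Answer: C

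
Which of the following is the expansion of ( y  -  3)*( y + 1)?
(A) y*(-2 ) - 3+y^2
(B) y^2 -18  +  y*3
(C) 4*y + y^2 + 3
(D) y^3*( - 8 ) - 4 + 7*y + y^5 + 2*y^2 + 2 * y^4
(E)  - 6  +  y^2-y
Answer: A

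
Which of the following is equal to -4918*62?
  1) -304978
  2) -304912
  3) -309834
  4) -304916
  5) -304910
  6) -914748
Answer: 4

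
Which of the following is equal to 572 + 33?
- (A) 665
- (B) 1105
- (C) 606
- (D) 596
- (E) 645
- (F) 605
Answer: F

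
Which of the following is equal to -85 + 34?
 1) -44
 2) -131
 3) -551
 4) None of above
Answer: 4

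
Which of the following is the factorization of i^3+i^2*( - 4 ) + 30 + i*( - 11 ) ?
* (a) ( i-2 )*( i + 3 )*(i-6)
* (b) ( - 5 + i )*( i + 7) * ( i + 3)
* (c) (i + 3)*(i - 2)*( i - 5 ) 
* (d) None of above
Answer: c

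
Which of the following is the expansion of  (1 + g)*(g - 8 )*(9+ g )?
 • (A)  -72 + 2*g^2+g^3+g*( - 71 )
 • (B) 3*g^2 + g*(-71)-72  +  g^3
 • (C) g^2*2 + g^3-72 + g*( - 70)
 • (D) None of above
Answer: A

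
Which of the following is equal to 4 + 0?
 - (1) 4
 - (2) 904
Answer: 1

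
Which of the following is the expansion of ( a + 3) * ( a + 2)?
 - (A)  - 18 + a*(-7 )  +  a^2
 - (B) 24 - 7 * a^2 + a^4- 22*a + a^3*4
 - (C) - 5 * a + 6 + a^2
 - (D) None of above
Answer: D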